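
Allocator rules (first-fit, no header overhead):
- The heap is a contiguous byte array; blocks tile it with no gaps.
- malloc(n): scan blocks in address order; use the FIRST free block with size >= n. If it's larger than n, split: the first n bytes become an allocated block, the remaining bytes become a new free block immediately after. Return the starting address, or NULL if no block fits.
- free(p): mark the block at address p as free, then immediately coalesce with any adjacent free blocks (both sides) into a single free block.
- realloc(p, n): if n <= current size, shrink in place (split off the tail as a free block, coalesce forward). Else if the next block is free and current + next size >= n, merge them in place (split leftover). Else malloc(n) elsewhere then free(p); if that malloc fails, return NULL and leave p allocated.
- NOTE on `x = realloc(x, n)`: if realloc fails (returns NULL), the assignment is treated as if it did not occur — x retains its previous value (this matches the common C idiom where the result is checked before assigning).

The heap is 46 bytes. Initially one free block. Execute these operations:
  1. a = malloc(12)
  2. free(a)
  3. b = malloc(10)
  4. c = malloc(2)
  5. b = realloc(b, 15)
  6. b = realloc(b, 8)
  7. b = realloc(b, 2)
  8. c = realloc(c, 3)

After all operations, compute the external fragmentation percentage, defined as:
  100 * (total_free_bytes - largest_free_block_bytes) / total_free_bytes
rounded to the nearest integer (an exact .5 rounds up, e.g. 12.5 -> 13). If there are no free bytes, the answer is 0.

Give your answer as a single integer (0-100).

Answer: 22

Derivation:
Op 1: a = malloc(12) -> a = 0; heap: [0-11 ALLOC][12-45 FREE]
Op 2: free(a) -> (freed a); heap: [0-45 FREE]
Op 3: b = malloc(10) -> b = 0; heap: [0-9 ALLOC][10-45 FREE]
Op 4: c = malloc(2) -> c = 10; heap: [0-9 ALLOC][10-11 ALLOC][12-45 FREE]
Op 5: b = realloc(b, 15) -> b = 12; heap: [0-9 FREE][10-11 ALLOC][12-26 ALLOC][27-45 FREE]
Op 6: b = realloc(b, 8) -> b = 12; heap: [0-9 FREE][10-11 ALLOC][12-19 ALLOC][20-45 FREE]
Op 7: b = realloc(b, 2) -> b = 12; heap: [0-9 FREE][10-11 ALLOC][12-13 ALLOC][14-45 FREE]
Op 8: c = realloc(c, 3) -> c = 0; heap: [0-2 ALLOC][3-11 FREE][12-13 ALLOC][14-45 FREE]
Free blocks: [9 32] total_free=41 largest=32 -> 100*(41-32)/41 = 900/41 ≈ 21.951 -> rounds to 22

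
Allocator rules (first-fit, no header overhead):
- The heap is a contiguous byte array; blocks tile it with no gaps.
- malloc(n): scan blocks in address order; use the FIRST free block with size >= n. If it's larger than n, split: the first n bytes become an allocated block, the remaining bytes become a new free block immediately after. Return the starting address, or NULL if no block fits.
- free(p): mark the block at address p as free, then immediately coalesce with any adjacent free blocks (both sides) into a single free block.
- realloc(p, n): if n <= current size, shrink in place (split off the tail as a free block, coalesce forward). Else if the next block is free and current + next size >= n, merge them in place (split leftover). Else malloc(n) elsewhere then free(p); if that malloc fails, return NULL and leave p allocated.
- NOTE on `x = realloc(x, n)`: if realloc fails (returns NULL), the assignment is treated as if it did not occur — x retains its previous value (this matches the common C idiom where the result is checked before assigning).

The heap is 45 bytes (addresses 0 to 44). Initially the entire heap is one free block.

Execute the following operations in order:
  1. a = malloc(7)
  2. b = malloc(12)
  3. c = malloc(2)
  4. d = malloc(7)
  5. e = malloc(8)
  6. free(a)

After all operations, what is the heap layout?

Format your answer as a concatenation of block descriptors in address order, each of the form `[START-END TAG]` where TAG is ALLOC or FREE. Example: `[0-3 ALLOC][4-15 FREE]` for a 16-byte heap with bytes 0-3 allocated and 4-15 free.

Answer: [0-6 FREE][7-18 ALLOC][19-20 ALLOC][21-27 ALLOC][28-35 ALLOC][36-44 FREE]

Derivation:
Op 1: a = malloc(7) -> a = 0; heap: [0-6 ALLOC][7-44 FREE]
Op 2: b = malloc(12) -> b = 7; heap: [0-6 ALLOC][7-18 ALLOC][19-44 FREE]
Op 3: c = malloc(2) -> c = 19; heap: [0-6 ALLOC][7-18 ALLOC][19-20 ALLOC][21-44 FREE]
Op 4: d = malloc(7) -> d = 21; heap: [0-6 ALLOC][7-18 ALLOC][19-20 ALLOC][21-27 ALLOC][28-44 FREE]
Op 5: e = malloc(8) -> e = 28; heap: [0-6 ALLOC][7-18 ALLOC][19-20 ALLOC][21-27 ALLOC][28-35 ALLOC][36-44 FREE]
Op 6: free(a) -> (freed a); heap: [0-6 FREE][7-18 ALLOC][19-20 ALLOC][21-27 ALLOC][28-35 ALLOC][36-44 FREE]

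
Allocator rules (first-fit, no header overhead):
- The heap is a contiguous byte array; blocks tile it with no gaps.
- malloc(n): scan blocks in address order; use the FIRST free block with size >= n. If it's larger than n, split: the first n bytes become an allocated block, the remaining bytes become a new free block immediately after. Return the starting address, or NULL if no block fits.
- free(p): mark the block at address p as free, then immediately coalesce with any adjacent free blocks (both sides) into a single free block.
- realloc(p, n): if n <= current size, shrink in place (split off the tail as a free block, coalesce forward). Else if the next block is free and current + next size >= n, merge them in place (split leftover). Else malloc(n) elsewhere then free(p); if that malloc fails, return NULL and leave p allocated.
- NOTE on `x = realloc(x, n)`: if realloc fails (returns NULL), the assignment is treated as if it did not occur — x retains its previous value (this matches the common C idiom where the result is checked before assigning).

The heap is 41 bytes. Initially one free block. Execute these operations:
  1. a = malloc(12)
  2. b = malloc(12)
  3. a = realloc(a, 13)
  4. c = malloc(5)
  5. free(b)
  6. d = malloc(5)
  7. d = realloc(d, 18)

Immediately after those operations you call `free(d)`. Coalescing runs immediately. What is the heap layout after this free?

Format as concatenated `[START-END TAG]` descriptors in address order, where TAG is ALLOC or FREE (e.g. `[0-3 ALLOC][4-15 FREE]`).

Op 1: a = malloc(12) -> a = 0; heap: [0-11 ALLOC][12-40 FREE]
Op 2: b = malloc(12) -> b = 12; heap: [0-11 ALLOC][12-23 ALLOC][24-40 FREE]
Op 3: a = realloc(a, 13) -> a = 24; heap: [0-11 FREE][12-23 ALLOC][24-36 ALLOC][37-40 FREE]
Op 4: c = malloc(5) -> c = 0; heap: [0-4 ALLOC][5-11 FREE][12-23 ALLOC][24-36 ALLOC][37-40 FREE]
Op 5: free(b) -> (freed b); heap: [0-4 ALLOC][5-23 FREE][24-36 ALLOC][37-40 FREE]
Op 6: d = malloc(5) -> d = 5; heap: [0-4 ALLOC][5-9 ALLOC][10-23 FREE][24-36 ALLOC][37-40 FREE]
Op 7: d = realloc(d, 18) -> d = 5; heap: [0-4 ALLOC][5-22 ALLOC][23-23 FREE][24-36 ALLOC][37-40 FREE]
free(d): d = 5 -> block [5-22 ALLOC]; mark free, coalesce with adjacent free neighbors -> [0-4 ALLOC][5-23 FREE][24-36 ALLOC][37-40 FREE]

Answer: [0-4 ALLOC][5-23 FREE][24-36 ALLOC][37-40 FREE]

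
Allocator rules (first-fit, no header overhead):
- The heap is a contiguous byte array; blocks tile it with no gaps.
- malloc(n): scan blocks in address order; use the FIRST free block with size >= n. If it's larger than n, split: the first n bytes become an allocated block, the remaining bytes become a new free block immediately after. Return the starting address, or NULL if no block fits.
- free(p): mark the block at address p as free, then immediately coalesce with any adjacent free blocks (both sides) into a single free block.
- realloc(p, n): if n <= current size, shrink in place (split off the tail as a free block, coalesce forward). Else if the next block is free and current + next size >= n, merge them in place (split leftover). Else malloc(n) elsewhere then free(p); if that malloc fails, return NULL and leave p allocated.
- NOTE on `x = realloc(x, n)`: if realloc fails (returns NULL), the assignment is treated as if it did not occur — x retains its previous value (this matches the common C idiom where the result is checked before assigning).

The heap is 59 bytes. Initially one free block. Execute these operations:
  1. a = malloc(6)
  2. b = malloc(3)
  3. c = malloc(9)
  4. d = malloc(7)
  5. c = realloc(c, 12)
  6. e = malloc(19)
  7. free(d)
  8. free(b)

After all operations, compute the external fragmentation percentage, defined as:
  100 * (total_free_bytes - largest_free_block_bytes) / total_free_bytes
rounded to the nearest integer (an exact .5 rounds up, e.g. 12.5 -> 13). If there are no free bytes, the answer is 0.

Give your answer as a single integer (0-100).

Op 1: a = malloc(6) -> a = 0; heap: [0-5 ALLOC][6-58 FREE]
Op 2: b = malloc(3) -> b = 6; heap: [0-5 ALLOC][6-8 ALLOC][9-58 FREE]
Op 3: c = malloc(9) -> c = 9; heap: [0-5 ALLOC][6-8 ALLOC][9-17 ALLOC][18-58 FREE]
Op 4: d = malloc(7) -> d = 18; heap: [0-5 ALLOC][6-8 ALLOC][9-17 ALLOC][18-24 ALLOC][25-58 FREE]
Op 5: c = realloc(c, 12) -> c = 25; heap: [0-5 ALLOC][6-8 ALLOC][9-17 FREE][18-24 ALLOC][25-36 ALLOC][37-58 FREE]
Op 6: e = malloc(19) -> e = 37; heap: [0-5 ALLOC][6-8 ALLOC][9-17 FREE][18-24 ALLOC][25-36 ALLOC][37-55 ALLOC][56-58 FREE]
Op 7: free(d) -> (freed d); heap: [0-5 ALLOC][6-8 ALLOC][9-24 FREE][25-36 ALLOC][37-55 ALLOC][56-58 FREE]
Op 8: free(b) -> (freed b); heap: [0-5 ALLOC][6-24 FREE][25-36 ALLOC][37-55 ALLOC][56-58 FREE]
Free blocks: [19 3] total_free=22 largest=19 -> 100*(22-19)/22 = 300/22 ≈ 13.636 -> rounds to 14

Answer: 14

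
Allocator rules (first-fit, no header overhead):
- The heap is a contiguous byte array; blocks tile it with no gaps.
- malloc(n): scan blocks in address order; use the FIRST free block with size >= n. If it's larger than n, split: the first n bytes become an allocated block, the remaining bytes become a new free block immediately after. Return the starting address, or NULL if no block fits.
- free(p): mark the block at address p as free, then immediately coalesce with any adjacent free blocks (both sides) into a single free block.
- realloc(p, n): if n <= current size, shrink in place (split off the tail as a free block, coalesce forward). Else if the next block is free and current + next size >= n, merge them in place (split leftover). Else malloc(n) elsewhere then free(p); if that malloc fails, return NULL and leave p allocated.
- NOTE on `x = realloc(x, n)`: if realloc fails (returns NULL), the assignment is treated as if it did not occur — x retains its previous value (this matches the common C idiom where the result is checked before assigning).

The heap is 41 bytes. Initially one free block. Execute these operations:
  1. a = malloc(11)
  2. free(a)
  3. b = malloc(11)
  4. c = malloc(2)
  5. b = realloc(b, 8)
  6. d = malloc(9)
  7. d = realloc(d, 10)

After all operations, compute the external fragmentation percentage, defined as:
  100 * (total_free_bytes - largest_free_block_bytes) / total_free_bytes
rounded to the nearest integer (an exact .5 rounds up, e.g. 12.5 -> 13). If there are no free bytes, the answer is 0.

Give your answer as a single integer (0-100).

Op 1: a = malloc(11) -> a = 0; heap: [0-10 ALLOC][11-40 FREE]
Op 2: free(a) -> (freed a); heap: [0-40 FREE]
Op 3: b = malloc(11) -> b = 0; heap: [0-10 ALLOC][11-40 FREE]
Op 4: c = malloc(2) -> c = 11; heap: [0-10 ALLOC][11-12 ALLOC][13-40 FREE]
Op 5: b = realloc(b, 8) -> b = 0; heap: [0-7 ALLOC][8-10 FREE][11-12 ALLOC][13-40 FREE]
Op 6: d = malloc(9) -> d = 13; heap: [0-7 ALLOC][8-10 FREE][11-12 ALLOC][13-21 ALLOC][22-40 FREE]
Op 7: d = realloc(d, 10) -> d = 13; heap: [0-7 ALLOC][8-10 FREE][11-12 ALLOC][13-22 ALLOC][23-40 FREE]
Free blocks: [3 18] total_free=21 largest=18 -> 100*(21-18)/21 = 300/21 ≈ 14.286 -> rounds to 14

Answer: 14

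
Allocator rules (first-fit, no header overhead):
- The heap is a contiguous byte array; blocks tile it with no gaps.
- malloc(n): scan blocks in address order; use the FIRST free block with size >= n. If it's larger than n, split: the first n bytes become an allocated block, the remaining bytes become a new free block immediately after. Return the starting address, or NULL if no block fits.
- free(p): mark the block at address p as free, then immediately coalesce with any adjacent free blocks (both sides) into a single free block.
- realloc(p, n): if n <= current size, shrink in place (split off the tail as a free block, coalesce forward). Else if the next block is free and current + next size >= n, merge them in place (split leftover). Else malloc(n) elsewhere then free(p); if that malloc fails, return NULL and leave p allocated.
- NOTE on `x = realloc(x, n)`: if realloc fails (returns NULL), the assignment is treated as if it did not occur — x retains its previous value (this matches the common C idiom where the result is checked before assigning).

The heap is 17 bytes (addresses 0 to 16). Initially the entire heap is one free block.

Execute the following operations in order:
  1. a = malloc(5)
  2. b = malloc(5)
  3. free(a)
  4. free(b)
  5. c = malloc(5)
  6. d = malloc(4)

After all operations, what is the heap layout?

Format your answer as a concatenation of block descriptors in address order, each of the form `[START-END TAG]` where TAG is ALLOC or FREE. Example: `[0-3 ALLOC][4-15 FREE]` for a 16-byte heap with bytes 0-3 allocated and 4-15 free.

Op 1: a = malloc(5) -> a = 0; heap: [0-4 ALLOC][5-16 FREE]
Op 2: b = malloc(5) -> b = 5; heap: [0-4 ALLOC][5-9 ALLOC][10-16 FREE]
Op 3: free(a) -> (freed a); heap: [0-4 FREE][5-9 ALLOC][10-16 FREE]
Op 4: free(b) -> (freed b); heap: [0-16 FREE]
Op 5: c = malloc(5) -> c = 0; heap: [0-4 ALLOC][5-16 FREE]
Op 6: d = malloc(4) -> d = 5; heap: [0-4 ALLOC][5-8 ALLOC][9-16 FREE]

Answer: [0-4 ALLOC][5-8 ALLOC][9-16 FREE]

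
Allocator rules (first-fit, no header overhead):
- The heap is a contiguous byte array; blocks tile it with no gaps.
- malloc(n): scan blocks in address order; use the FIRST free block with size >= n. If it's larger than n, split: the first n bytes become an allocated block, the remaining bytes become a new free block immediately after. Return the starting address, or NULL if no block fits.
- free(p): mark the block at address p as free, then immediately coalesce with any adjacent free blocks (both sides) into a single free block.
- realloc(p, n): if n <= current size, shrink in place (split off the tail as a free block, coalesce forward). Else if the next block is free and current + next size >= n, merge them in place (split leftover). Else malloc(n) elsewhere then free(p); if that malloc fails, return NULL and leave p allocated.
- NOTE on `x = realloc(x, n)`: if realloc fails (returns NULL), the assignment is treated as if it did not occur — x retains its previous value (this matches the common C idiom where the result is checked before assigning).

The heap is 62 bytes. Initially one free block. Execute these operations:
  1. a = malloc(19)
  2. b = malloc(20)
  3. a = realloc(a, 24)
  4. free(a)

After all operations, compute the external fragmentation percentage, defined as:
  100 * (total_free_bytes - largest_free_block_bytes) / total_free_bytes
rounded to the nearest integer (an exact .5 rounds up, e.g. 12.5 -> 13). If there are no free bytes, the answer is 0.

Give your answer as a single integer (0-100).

Answer: 45

Derivation:
Op 1: a = malloc(19) -> a = 0; heap: [0-18 ALLOC][19-61 FREE]
Op 2: b = malloc(20) -> b = 19; heap: [0-18 ALLOC][19-38 ALLOC][39-61 FREE]
Op 3: a = realloc(a, 24) -> NULL (a unchanged); heap: [0-18 ALLOC][19-38 ALLOC][39-61 FREE]
Op 4: free(a) -> (freed a); heap: [0-18 FREE][19-38 ALLOC][39-61 FREE]
Free blocks: [19 23] total_free=42 largest=23 -> 100*(42-23)/42 = 1900/42 ≈ 45.238 -> rounds to 45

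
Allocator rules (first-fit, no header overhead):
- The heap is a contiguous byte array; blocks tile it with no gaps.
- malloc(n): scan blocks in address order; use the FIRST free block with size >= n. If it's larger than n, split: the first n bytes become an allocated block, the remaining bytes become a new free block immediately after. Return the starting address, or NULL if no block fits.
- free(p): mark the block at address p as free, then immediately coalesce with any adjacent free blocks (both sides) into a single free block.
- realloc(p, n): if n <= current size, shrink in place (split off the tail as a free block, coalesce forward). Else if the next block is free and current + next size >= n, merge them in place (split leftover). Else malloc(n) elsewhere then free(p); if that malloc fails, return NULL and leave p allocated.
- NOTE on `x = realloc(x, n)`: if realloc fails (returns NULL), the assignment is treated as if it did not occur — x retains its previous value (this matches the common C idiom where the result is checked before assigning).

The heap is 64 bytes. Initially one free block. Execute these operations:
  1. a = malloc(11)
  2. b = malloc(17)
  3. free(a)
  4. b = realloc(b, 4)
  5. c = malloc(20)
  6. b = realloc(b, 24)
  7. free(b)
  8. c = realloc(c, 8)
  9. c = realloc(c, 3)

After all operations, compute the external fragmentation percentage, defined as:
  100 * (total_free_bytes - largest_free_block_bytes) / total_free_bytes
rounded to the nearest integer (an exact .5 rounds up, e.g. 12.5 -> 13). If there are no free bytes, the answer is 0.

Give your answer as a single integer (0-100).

Op 1: a = malloc(11) -> a = 0; heap: [0-10 ALLOC][11-63 FREE]
Op 2: b = malloc(17) -> b = 11; heap: [0-10 ALLOC][11-27 ALLOC][28-63 FREE]
Op 3: free(a) -> (freed a); heap: [0-10 FREE][11-27 ALLOC][28-63 FREE]
Op 4: b = realloc(b, 4) -> b = 11; heap: [0-10 FREE][11-14 ALLOC][15-63 FREE]
Op 5: c = malloc(20) -> c = 15; heap: [0-10 FREE][11-14 ALLOC][15-34 ALLOC][35-63 FREE]
Op 6: b = realloc(b, 24) -> b = 35; heap: [0-14 FREE][15-34 ALLOC][35-58 ALLOC][59-63 FREE]
Op 7: free(b) -> (freed b); heap: [0-14 FREE][15-34 ALLOC][35-63 FREE]
Op 8: c = realloc(c, 8) -> c = 15; heap: [0-14 FREE][15-22 ALLOC][23-63 FREE]
Op 9: c = realloc(c, 3) -> c = 15; heap: [0-14 FREE][15-17 ALLOC][18-63 FREE]
Free blocks: [15 46] total_free=61 largest=46 -> 100*(61-46)/61 = 1500/61 ≈ 24.590 -> rounds to 25

Answer: 25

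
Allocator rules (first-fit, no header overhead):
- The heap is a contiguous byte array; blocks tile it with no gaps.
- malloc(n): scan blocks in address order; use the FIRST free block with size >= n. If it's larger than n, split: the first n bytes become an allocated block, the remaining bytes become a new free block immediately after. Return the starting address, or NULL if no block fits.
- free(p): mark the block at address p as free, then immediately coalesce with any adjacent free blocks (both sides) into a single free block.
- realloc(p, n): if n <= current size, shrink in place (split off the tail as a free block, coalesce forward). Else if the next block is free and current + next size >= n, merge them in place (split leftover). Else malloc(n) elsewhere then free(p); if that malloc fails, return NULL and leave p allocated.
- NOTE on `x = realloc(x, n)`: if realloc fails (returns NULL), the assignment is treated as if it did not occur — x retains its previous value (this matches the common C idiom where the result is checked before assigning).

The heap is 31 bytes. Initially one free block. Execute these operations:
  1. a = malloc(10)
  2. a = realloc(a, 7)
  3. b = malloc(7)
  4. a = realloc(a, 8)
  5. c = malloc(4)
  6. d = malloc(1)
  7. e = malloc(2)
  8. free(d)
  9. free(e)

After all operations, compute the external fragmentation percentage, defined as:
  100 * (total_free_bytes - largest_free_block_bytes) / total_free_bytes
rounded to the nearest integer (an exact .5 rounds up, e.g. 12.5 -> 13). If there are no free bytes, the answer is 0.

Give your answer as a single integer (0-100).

Answer: 25

Derivation:
Op 1: a = malloc(10) -> a = 0; heap: [0-9 ALLOC][10-30 FREE]
Op 2: a = realloc(a, 7) -> a = 0; heap: [0-6 ALLOC][7-30 FREE]
Op 3: b = malloc(7) -> b = 7; heap: [0-6 ALLOC][7-13 ALLOC][14-30 FREE]
Op 4: a = realloc(a, 8) -> a = 14; heap: [0-6 FREE][7-13 ALLOC][14-21 ALLOC][22-30 FREE]
Op 5: c = malloc(4) -> c = 0; heap: [0-3 ALLOC][4-6 FREE][7-13 ALLOC][14-21 ALLOC][22-30 FREE]
Op 6: d = malloc(1) -> d = 4; heap: [0-3 ALLOC][4-4 ALLOC][5-6 FREE][7-13 ALLOC][14-21 ALLOC][22-30 FREE]
Op 7: e = malloc(2) -> e = 5; heap: [0-3 ALLOC][4-4 ALLOC][5-6 ALLOC][7-13 ALLOC][14-21 ALLOC][22-30 FREE]
Op 8: free(d) -> (freed d); heap: [0-3 ALLOC][4-4 FREE][5-6 ALLOC][7-13 ALLOC][14-21 ALLOC][22-30 FREE]
Op 9: free(e) -> (freed e); heap: [0-3 ALLOC][4-6 FREE][7-13 ALLOC][14-21 ALLOC][22-30 FREE]
Free blocks: [3 9] total_free=12 largest=9 -> 100*(12-9)/12 = 300/12 = 25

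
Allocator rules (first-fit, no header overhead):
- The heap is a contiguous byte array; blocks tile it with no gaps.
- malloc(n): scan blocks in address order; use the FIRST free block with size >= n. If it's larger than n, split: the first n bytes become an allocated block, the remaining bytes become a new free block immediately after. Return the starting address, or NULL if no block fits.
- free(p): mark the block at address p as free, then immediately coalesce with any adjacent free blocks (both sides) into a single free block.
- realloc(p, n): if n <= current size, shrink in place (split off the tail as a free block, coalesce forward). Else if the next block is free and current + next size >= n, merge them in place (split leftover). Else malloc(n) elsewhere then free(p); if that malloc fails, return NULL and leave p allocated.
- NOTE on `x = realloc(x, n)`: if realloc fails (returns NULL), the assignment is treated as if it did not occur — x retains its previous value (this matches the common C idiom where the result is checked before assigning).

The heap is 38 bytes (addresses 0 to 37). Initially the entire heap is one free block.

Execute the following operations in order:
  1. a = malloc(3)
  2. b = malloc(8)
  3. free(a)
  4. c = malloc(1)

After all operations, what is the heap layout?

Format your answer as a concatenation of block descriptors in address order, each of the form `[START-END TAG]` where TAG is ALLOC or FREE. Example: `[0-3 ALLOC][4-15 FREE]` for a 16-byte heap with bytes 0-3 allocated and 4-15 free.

Op 1: a = malloc(3) -> a = 0; heap: [0-2 ALLOC][3-37 FREE]
Op 2: b = malloc(8) -> b = 3; heap: [0-2 ALLOC][3-10 ALLOC][11-37 FREE]
Op 3: free(a) -> (freed a); heap: [0-2 FREE][3-10 ALLOC][11-37 FREE]
Op 4: c = malloc(1) -> c = 0; heap: [0-0 ALLOC][1-2 FREE][3-10 ALLOC][11-37 FREE]

Answer: [0-0 ALLOC][1-2 FREE][3-10 ALLOC][11-37 FREE]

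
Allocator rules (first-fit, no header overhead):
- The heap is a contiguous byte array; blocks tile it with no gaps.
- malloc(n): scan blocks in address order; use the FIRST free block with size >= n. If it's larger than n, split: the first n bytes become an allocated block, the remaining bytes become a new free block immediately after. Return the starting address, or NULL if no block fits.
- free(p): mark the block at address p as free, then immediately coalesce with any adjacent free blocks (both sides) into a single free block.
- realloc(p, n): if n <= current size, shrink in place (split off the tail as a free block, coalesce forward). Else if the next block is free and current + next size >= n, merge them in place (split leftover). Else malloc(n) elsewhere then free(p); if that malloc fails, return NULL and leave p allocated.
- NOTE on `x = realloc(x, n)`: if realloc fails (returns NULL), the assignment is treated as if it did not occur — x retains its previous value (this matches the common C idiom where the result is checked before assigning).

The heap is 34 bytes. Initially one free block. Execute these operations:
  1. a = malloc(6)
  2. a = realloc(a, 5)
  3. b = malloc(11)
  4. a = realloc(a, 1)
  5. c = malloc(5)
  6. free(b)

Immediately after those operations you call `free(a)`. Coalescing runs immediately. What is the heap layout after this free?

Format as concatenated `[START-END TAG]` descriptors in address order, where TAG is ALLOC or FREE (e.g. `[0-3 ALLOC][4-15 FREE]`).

Op 1: a = malloc(6) -> a = 0; heap: [0-5 ALLOC][6-33 FREE]
Op 2: a = realloc(a, 5) -> a = 0; heap: [0-4 ALLOC][5-33 FREE]
Op 3: b = malloc(11) -> b = 5; heap: [0-4 ALLOC][5-15 ALLOC][16-33 FREE]
Op 4: a = realloc(a, 1) -> a = 0; heap: [0-0 ALLOC][1-4 FREE][5-15 ALLOC][16-33 FREE]
Op 5: c = malloc(5) -> c = 16; heap: [0-0 ALLOC][1-4 FREE][5-15 ALLOC][16-20 ALLOC][21-33 FREE]
Op 6: free(b) -> (freed b); heap: [0-0 ALLOC][1-15 FREE][16-20 ALLOC][21-33 FREE]
free(a): a = 0 -> block [0-0 ALLOC]; mark free, coalesce with adjacent free neighbors -> [0-15 FREE][16-20 ALLOC][21-33 FREE]

Answer: [0-15 FREE][16-20 ALLOC][21-33 FREE]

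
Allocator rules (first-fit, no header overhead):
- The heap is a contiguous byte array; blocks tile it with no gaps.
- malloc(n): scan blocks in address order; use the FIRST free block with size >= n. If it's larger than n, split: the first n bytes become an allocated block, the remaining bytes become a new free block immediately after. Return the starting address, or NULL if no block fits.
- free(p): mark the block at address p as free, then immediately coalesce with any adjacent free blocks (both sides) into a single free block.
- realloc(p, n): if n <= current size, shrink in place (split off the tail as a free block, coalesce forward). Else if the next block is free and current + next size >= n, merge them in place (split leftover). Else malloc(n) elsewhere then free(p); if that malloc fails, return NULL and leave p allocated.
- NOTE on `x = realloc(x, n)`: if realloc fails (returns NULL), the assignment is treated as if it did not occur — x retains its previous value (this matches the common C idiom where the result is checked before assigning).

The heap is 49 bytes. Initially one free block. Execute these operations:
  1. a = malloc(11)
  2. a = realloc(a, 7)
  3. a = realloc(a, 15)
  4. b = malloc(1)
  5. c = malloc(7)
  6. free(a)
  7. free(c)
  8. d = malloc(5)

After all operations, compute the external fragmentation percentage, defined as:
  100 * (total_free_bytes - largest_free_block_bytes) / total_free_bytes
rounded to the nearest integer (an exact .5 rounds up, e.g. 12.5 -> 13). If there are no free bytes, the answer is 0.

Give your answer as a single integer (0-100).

Op 1: a = malloc(11) -> a = 0; heap: [0-10 ALLOC][11-48 FREE]
Op 2: a = realloc(a, 7) -> a = 0; heap: [0-6 ALLOC][7-48 FREE]
Op 3: a = realloc(a, 15) -> a = 0; heap: [0-14 ALLOC][15-48 FREE]
Op 4: b = malloc(1) -> b = 15; heap: [0-14 ALLOC][15-15 ALLOC][16-48 FREE]
Op 5: c = malloc(7) -> c = 16; heap: [0-14 ALLOC][15-15 ALLOC][16-22 ALLOC][23-48 FREE]
Op 6: free(a) -> (freed a); heap: [0-14 FREE][15-15 ALLOC][16-22 ALLOC][23-48 FREE]
Op 7: free(c) -> (freed c); heap: [0-14 FREE][15-15 ALLOC][16-48 FREE]
Op 8: d = malloc(5) -> d = 0; heap: [0-4 ALLOC][5-14 FREE][15-15 ALLOC][16-48 FREE]
Free blocks: [10 33] total_free=43 largest=33 -> 100*(43-33)/43 = 1000/43 ≈ 23.256 -> rounds to 23

Answer: 23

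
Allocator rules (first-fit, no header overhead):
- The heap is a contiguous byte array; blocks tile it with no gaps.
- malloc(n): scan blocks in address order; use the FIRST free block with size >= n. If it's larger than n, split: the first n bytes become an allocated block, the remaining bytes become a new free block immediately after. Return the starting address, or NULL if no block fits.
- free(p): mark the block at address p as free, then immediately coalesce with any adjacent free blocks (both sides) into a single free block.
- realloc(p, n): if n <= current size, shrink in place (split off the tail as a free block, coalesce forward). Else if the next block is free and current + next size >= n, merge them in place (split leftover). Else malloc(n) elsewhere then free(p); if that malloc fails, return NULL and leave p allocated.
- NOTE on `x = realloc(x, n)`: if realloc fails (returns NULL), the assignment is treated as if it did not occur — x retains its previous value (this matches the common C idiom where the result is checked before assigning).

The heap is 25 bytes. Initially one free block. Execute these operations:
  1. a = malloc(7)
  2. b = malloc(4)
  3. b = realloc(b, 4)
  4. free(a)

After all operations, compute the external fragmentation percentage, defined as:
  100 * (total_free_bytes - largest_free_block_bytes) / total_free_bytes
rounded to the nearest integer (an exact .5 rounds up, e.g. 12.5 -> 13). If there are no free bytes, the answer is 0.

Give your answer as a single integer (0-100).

Op 1: a = malloc(7) -> a = 0; heap: [0-6 ALLOC][7-24 FREE]
Op 2: b = malloc(4) -> b = 7; heap: [0-6 ALLOC][7-10 ALLOC][11-24 FREE]
Op 3: b = realloc(b, 4) -> b = 7; heap: [0-6 ALLOC][7-10 ALLOC][11-24 FREE]
Op 4: free(a) -> (freed a); heap: [0-6 FREE][7-10 ALLOC][11-24 FREE]
Free blocks: [7 14] total_free=21 largest=14 -> 100*(21-14)/21 = 700/21 ≈ 33.333 -> rounds to 33

Answer: 33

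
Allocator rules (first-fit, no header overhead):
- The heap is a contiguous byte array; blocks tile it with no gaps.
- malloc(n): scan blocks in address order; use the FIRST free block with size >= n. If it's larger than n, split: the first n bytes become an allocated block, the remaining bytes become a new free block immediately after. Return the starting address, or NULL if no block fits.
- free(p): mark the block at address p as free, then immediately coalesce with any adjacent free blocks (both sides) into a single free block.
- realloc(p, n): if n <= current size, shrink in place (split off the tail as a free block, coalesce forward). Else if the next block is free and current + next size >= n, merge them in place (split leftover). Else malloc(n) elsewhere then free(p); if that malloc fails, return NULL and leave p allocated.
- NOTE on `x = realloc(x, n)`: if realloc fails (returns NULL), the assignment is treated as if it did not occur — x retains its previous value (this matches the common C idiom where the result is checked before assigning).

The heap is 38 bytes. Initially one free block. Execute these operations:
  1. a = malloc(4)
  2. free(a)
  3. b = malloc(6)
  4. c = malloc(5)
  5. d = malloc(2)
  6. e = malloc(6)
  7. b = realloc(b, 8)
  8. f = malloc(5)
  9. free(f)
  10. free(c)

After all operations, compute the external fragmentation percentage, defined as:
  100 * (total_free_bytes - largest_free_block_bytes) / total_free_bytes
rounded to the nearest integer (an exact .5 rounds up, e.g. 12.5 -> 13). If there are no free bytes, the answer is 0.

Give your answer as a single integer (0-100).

Answer: 50

Derivation:
Op 1: a = malloc(4) -> a = 0; heap: [0-3 ALLOC][4-37 FREE]
Op 2: free(a) -> (freed a); heap: [0-37 FREE]
Op 3: b = malloc(6) -> b = 0; heap: [0-5 ALLOC][6-37 FREE]
Op 4: c = malloc(5) -> c = 6; heap: [0-5 ALLOC][6-10 ALLOC][11-37 FREE]
Op 5: d = malloc(2) -> d = 11; heap: [0-5 ALLOC][6-10 ALLOC][11-12 ALLOC][13-37 FREE]
Op 6: e = malloc(6) -> e = 13; heap: [0-5 ALLOC][6-10 ALLOC][11-12 ALLOC][13-18 ALLOC][19-37 FREE]
Op 7: b = realloc(b, 8) -> b = 19; heap: [0-5 FREE][6-10 ALLOC][11-12 ALLOC][13-18 ALLOC][19-26 ALLOC][27-37 FREE]
Op 8: f = malloc(5) -> f = 0; heap: [0-4 ALLOC][5-5 FREE][6-10 ALLOC][11-12 ALLOC][13-18 ALLOC][19-26 ALLOC][27-37 FREE]
Op 9: free(f) -> (freed f); heap: [0-5 FREE][6-10 ALLOC][11-12 ALLOC][13-18 ALLOC][19-26 ALLOC][27-37 FREE]
Op 10: free(c) -> (freed c); heap: [0-10 FREE][11-12 ALLOC][13-18 ALLOC][19-26 ALLOC][27-37 FREE]
Free blocks: [11 11] total_free=22 largest=11 -> 100*(22-11)/22 = 1100/22 = 50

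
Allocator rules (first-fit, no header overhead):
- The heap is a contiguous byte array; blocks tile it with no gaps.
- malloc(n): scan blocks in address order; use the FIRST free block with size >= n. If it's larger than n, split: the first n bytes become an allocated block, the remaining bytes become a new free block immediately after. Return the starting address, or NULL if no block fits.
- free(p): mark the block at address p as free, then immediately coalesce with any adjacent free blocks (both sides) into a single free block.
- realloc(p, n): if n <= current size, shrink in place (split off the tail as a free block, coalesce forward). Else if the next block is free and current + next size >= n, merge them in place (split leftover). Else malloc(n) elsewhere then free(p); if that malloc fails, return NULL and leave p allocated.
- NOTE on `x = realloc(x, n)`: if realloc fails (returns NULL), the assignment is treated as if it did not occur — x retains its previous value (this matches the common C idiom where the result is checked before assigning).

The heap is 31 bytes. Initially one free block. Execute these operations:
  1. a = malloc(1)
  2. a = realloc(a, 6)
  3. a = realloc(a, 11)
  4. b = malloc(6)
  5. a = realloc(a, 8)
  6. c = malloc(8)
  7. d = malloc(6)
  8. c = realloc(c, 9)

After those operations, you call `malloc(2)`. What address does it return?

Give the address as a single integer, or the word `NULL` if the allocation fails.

Op 1: a = malloc(1) -> a = 0; heap: [0-0 ALLOC][1-30 FREE]
Op 2: a = realloc(a, 6) -> a = 0; heap: [0-5 ALLOC][6-30 FREE]
Op 3: a = realloc(a, 11) -> a = 0; heap: [0-10 ALLOC][11-30 FREE]
Op 4: b = malloc(6) -> b = 11; heap: [0-10 ALLOC][11-16 ALLOC][17-30 FREE]
Op 5: a = realloc(a, 8) -> a = 0; heap: [0-7 ALLOC][8-10 FREE][11-16 ALLOC][17-30 FREE]
Op 6: c = malloc(8) -> c = 17; heap: [0-7 ALLOC][8-10 FREE][11-16 ALLOC][17-24 ALLOC][25-30 FREE]
Op 7: d = malloc(6) -> d = 25; heap: [0-7 ALLOC][8-10 FREE][11-16 ALLOC][17-24 ALLOC][25-30 ALLOC]
Op 8: c = realloc(c, 9) -> NULL (c unchanged); heap: [0-7 ALLOC][8-10 FREE][11-16 ALLOC][17-24 ALLOC][25-30 ALLOC]
malloc(2): first-fit scan over [0-7 ALLOC][8-10 FREE][11-16 ALLOC][17-24 ALLOC][25-30 ALLOC] -> 8

Answer: 8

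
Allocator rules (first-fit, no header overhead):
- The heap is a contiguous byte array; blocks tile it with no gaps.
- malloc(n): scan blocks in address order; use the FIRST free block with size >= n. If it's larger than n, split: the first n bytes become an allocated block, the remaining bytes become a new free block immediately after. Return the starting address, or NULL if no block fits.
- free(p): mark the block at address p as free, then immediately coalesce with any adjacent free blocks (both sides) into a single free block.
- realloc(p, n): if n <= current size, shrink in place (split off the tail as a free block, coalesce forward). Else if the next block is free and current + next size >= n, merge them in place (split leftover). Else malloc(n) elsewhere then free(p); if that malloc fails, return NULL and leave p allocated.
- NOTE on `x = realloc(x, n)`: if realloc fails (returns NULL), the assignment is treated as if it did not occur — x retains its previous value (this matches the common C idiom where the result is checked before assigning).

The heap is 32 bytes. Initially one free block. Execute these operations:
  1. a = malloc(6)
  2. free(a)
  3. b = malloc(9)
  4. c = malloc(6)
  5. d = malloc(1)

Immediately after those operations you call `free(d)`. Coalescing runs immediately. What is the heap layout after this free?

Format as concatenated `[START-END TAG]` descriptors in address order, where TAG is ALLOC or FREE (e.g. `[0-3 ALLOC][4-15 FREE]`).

Op 1: a = malloc(6) -> a = 0; heap: [0-5 ALLOC][6-31 FREE]
Op 2: free(a) -> (freed a); heap: [0-31 FREE]
Op 3: b = malloc(9) -> b = 0; heap: [0-8 ALLOC][9-31 FREE]
Op 4: c = malloc(6) -> c = 9; heap: [0-8 ALLOC][9-14 ALLOC][15-31 FREE]
Op 5: d = malloc(1) -> d = 15; heap: [0-8 ALLOC][9-14 ALLOC][15-15 ALLOC][16-31 FREE]
free(d): d = 15 -> block [15-15 ALLOC]; mark free, coalesce with adjacent free neighbors -> [0-8 ALLOC][9-14 ALLOC][15-31 FREE]

Answer: [0-8 ALLOC][9-14 ALLOC][15-31 FREE]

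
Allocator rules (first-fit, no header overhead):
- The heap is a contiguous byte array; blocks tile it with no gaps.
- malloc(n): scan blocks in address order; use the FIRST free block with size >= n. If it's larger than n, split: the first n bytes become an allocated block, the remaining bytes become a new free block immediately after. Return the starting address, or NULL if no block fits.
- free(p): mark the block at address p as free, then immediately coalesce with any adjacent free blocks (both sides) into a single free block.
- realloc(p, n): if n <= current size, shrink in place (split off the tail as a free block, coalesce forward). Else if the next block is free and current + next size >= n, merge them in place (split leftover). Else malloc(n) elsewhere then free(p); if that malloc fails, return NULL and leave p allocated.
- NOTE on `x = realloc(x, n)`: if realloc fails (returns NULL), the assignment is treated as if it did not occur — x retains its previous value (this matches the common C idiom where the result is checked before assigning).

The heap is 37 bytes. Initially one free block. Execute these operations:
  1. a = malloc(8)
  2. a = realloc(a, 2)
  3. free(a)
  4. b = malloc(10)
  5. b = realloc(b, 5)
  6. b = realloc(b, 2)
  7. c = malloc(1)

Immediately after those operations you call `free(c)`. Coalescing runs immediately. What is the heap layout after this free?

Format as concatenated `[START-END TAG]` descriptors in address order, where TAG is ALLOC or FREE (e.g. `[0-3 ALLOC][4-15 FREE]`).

Answer: [0-1 ALLOC][2-36 FREE]

Derivation:
Op 1: a = malloc(8) -> a = 0; heap: [0-7 ALLOC][8-36 FREE]
Op 2: a = realloc(a, 2) -> a = 0; heap: [0-1 ALLOC][2-36 FREE]
Op 3: free(a) -> (freed a); heap: [0-36 FREE]
Op 4: b = malloc(10) -> b = 0; heap: [0-9 ALLOC][10-36 FREE]
Op 5: b = realloc(b, 5) -> b = 0; heap: [0-4 ALLOC][5-36 FREE]
Op 6: b = realloc(b, 2) -> b = 0; heap: [0-1 ALLOC][2-36 FREE]
Op 7: c = malloc(1) -> c = 2; heap: [0-1 ALLOC][2-2 ALLOC][3-36 FREE]
free(c): c = 2 -> block [2-2 ALLOC]; mark free, coalesce with adjacent free neighbors -> [0-1 ALLOC][2-36 FREE]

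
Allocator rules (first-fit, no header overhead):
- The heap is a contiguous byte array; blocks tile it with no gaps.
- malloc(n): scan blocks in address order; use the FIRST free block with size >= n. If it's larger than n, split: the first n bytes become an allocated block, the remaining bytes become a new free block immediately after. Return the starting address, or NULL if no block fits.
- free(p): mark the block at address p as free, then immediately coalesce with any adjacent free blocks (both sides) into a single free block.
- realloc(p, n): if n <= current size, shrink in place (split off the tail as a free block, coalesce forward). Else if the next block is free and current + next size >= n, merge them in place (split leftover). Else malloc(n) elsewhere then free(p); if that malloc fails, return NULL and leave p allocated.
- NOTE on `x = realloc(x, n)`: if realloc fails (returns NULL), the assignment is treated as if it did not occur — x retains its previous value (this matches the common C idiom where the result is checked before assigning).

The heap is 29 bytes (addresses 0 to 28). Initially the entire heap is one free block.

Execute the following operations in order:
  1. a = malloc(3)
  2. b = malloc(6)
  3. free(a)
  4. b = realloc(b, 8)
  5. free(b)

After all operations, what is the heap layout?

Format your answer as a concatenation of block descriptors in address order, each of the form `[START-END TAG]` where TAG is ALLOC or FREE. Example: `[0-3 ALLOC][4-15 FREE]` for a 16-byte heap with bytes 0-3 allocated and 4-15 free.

Answer: [0-28 FREE]

Derivation:
Op 1: a = malloc(3) -> a = 0; heap: [0-2 ALLOC][3-28 FREE]
Op 2: b = malloc(6) -> b = 3; heap: [0-2 ALLOC][3-8 ALLOC][9-28 FREE]
Op 3: free(a) -> (freed a); heap: [0-2 FREE][3-8 ALLOC][9-28 FREE]
Op 4: b = realloc(b, 8) -> b = 3; heap: [0-2 FREE][3-10 ALLOC][11-28 FREE]
Op 5: free(b) -> (freed b); heap: [0-28 FREE]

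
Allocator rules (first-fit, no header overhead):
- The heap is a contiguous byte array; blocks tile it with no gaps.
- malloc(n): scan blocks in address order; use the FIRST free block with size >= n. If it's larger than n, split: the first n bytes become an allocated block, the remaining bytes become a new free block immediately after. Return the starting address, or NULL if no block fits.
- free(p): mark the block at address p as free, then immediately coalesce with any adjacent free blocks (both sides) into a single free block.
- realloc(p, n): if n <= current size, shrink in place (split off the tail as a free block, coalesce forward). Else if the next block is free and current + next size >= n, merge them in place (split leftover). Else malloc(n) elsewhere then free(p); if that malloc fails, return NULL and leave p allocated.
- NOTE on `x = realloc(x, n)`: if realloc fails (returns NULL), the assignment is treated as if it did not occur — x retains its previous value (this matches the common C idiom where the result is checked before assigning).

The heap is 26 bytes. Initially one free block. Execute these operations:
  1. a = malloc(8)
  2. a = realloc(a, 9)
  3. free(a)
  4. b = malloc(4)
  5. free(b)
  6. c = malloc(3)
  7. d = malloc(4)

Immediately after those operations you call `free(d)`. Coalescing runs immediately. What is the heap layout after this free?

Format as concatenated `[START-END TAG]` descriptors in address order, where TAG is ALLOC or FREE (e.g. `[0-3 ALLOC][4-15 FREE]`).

Answer: [0-2 ALLOC][3-25 FREE]

Derivation:
Op 1: a = malloc(8) -> a = 0; heap: [0-7 ALLOC][8-25 FREE]
Op 2: a = realloc(a, 9) -> a = 0; heap: [0-8 ALLOC][9-25 FREE]
Op 3: free(a) -> (freed a); heap: [0-25 FREE]
Op 4: b = malloc(4) -> b = 0; heap: [0-3 ALLOC][4-25 FREE]
Op 5: free(b) -> (freed b); heap: [0-25 FREE]
Op 6: c = malloc(3) -> c = 0; heap: [0-2 ALLOC][3-25 FREE]
Op 7: d = malloc(4) -> d = 3; heap: [0-2 ALLOC][3-6 ALLOC][7-25 FREE]
free(d): d = 3 -> block [3-6 ALLOC]; mark free, coalesce with adjacent free neighbors -> [0-2 ALLOC][3-25 FREE]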